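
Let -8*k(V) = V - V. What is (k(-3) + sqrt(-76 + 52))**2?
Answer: -24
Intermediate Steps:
k(V) = 0 (k(V) = -(V - V)/8 = -1/8*0 = 0)
(k(-3) + sqrt(-76 + 52))**2 = (0 + sqrt(-76 + 52))**2 = (0 + sqrt(-24))**2 = (0 + 2*I*sqrt(6))**2 = (2*I*sqrt(6))**2 = -24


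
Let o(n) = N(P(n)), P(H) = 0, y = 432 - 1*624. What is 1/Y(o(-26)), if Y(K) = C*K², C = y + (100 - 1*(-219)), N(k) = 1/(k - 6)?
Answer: 36/127 ≈ 0.28346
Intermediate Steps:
y = -192 (y = 432 - 624 = -192)
N(k) = 1/(-6 + k)
C = 127 (C = -192 + (100 - 1*(-219)) = -192 + (100 + 219) = -192 + 319 = 127)
o(n) = -⅙ (o(n) = 1/(-6 + 0) = 1/(-6) = -⅙)
Y(K) = 127*K²
1/Y(o(-26)) = 1/(127*(-⅙)²) = 1/(127*(1/36)) = 1/(127/36) = 36/127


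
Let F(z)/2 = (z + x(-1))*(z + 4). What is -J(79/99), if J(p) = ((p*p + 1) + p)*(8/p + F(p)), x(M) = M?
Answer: -149415597296/7588708479 ≈ -19.689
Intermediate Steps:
F(z) = 2*(-1 + z)*(4 + z) (F(z) = 2*((z - 1)*(z + 4)) = 2*((-1 + z)*(4 + z)) = 2*(-1 + z)*(4 + z))
J(p) = (1 + p + p²)*(-8 + 2*p² + 6*p + 8/p) (J(p) = ((p*p + 1) + p)*(8/p + (-8 + 2*p² + 6*p)) = ((p² + 1) + p)*(-8 + 2*p² + 6*p + 8/p) = ((1 + p²) + p)*(-8 + 2*p² + 6*p + 8/p) = (1 + p + p²)*(-8 + 2*p² + 6*p + 8/p))
-J(79/99) = -(2*(79/99)⁴ + 6*(79/99) + 8/((79/99)) + 8*(79/99)³) = -(2*(79*(1/99))⁴ + 6*(79*(1/99)) + 8/((79*(1/99))) + 8*(79*(1/99))³) = -(2*(79/99)⁴ + 6*(79/99) + 8/(79/99) + 8*(79/99)³) = -(2*(38950081/96059601) + 158/33 + 8*(99/79) + 8*(493039/970299)) = -(77900162/96059601 + 158/33 + 792/79 + 3944312/970299) = -1*149415597296/7588708479 = -149415597296/7588708479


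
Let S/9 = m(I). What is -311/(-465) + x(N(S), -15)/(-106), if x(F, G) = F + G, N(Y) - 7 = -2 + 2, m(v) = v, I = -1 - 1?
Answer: 18343/24645 ≈ 0.74429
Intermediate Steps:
I = -2
S = -18 (S = 9*(-2) = -18)
N(Y) = 7 (N(Y) = 7 + (-2 + 2) = 7 + 0 = 7)
-311/(-465) + x(N(S), -15)/(-106) = -311/(-465) + (7 - 15)/(-106) = -311*(-1/465) - 8*(-1/106) = 311/465 + 4/53 = 18343/24645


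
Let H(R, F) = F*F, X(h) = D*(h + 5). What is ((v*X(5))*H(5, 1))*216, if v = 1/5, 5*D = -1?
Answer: -432/5 ≈ -86.400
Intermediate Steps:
D = -⅕ (D = (⅕)*(-1) = -⅕ ≈ -0.20000)
v = ⅕ ≈ 0.20000
X(h) = -1 - h/5 (X(h) = -(h + 5)/5 = -(5 + h)/5 = -1 - h/5)
H(R, F) = F²
((v*X(5))*H(5, 1))*216 = (((-1 - ⅕*5)/5)*1²)*216 = (((-1 - 1)/5)*1)*216 = (((⅕)*(-2))*1)*216 = -⅖*1*216 = -⅖*216 = -432/5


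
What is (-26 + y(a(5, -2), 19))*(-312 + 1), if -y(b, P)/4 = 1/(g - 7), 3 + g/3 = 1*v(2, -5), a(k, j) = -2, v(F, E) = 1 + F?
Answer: 55358/7 ≈ 7908.3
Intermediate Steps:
g = 0 (g = -9 + 3*(1*(1 + 2)) = -9 + 3*(1*3) = -9 + 3*3 = -9 + 9 = 0)
y(b, P) = 4/7 (y(b, P) = -4/(0 - 7) = -4/(-7) = -4*(-⅐) = 4/7)
(-26 + y(a(5, -2), 19))*(-312 + 1) = (-26 + 4/7)*(-312 + 1) = -178/7*(-311) = 55358/7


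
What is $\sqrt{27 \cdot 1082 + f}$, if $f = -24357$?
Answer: $\sqrt{4857} \approx 69.692$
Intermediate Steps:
$\sqrt{27 \cdot 1082 + f} = \sqrt{27 \cdot 1082 - 24357} = \sqrt{29214 - 24357} = \sqrt{4857}$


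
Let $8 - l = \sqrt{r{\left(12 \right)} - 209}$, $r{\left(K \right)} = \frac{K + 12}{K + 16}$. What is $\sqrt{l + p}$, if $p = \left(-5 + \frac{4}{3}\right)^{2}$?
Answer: $\frac{\sqrt{9457 - 63 i \sqrt{10199}}}{21} \approx 4.8626 - 1.4835 i$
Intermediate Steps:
$r{\left(K \right)} = \frac{12 + K}{16 + K}$
$p = \frac{121}{9}$ ($p = \left(-5 + 4 \cdot \frac{1}{3}\right)^{2} = \left(-5 + \frac{4}{3}\right)^{2} = \left(- \frac{11}{3}\right)^{2} = \frac{121}{9} \approx 13.444$)
$l = 8 - \frac{i \sqrt{10199}}{7}$ ($l = 8 - \sqrt{\frac{12 + 12}{16 + 12} - 209} = 8 - \sqrt{\frac{1}{28} \cdot 24 - 209} = 8 - \sqrt{\frac{6}{7} - 209} = 8 - \sqrt{- \frac{1457}{7}} = 8 - \frac{i \sqrt{10199}}{7} \approx 8.0 - 14.427 i$)
$\sqrt{l + p} = \sqrt{\left(8 - \frac{i \sqrt{10199}}{7}\right) + \frac{121}{9}} = \sqrt{\frac{193}{9} - \frac{i \sqrt{10199}}{7}}$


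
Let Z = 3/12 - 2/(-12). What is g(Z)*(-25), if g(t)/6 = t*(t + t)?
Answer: -625/12 ≈ -52.083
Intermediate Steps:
Z = 5/12 (Z = 3*(1/12) - 2*(-1/12) = ¼ + ⅙ = 5/12 ≈ 0.41667)
g(t) = 12*t² (g(t) = 6*(t*(t + t)) = 6*(t*(2*t)) = 6*(2*t²) = 12*t²)
g(Z)*(-25) = (12*(5/12)²)*(-25) = (12*(25/144))*(-25) = (25/12)*(-25) = -625/12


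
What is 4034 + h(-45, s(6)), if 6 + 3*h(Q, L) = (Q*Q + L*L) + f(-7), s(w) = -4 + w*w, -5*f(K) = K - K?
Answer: 15145/3 ≈ 5048.3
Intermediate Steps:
f(K) = 0 (f(K) = -(K - K)/5 = -⅕*0 = 0)
s(w) = -4 + w²
h(Q, L) = -2 + L²/3 + Q²/3 (h(Q, L) = -2 + ((Q*Q + L*L) + 0)/3 = -2 + ((Q² + L²) + 0)/3 = -2 + ((L² + Q²) + 0)/3 = -2 + (L² + Q²)/3 = -2 + (L²/3 + Q²/3) = -2 + L²/3 + Q²/3)
4034 + h(-45, s(6)) = 4034 + (-2 + (-4 + 6²)²/3 + (⅓)*(-45)²) = 4034 + (-2 + (-4 + 36)²/3 + (⅓)*2025) = 4034 + (-2 + (⅓)*32² + 675) = 4034 + (-2 + (⅓)*1024 + 675) = 4034 + (-2 + 1024/3 + 675) = 4034 + 3043/3 = 15145/3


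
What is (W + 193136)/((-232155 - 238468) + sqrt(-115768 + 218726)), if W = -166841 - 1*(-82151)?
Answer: -51037181858/221485905171 - 108446*sqrt(102958)/221485905171 ≈ -0.23059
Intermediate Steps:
W = -84690 (W = -166841 + 82151 = -84690)
(W + 193136)/((-232155 - 238468) + sqrt(-115768 + 218726)) = (-84690 + 193136)/((-232155 - 238468) + sqrt(-115768 + 218726)) = 108446/(-470623 + sqrt(102958))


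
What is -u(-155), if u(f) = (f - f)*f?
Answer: 0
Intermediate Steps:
u(f) = 0 (u(f) = 0*f = 0)
-u(-155) = -1*0 = 0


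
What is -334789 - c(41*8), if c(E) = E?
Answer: -335117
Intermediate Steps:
-334789 - c(41*8) = -334789 - 41*8 = -334789 - 1*328 = -334789 - 328 = -335117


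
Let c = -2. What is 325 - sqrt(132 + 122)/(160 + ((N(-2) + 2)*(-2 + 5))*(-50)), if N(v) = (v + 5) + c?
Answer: 325 + sqrt(254)/290 ≈ 325.06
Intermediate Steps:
N(v) = 3 + v (N(v) = (v + 5) - 2 = (5 + v) - 2 = 3 + v)
325 - sqrt(132 + 122)/(160 + ((N(-2) + 2)*(-2 + 5))*(-50)) = 325 - sqrt(132 + 122)/(160 + (((3 - 2) + 2)*(-2 + 5))*(-50)) = 325 - sqrt(254)/(160 + ((1 + 2)*3)*(-50)) = 325 - sqrt(254)/(160 + (3*3)*(-50)) = 325 - sqrt(254)/(160 + 9*(-50)) = 325 - sqrt(254)/(160 - 450) = 325 - sqrt(254)/(-290) = 325 - sqrt(254)*(-1)/290 = 325 - (-1)*sqrt(254)/290 = 325 + sqrt(254)/290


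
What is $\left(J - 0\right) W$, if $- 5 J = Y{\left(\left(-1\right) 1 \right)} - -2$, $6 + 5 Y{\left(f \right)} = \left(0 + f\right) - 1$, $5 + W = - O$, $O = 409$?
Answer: $\frac{828}{25} \approx 33.12$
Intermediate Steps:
$W = -414$ ($W = -5 - 409 = -414$)
$Y{\left(f \right)} = - \frac{7}{5} + \frac{f}{5}$ ($Y{\left(f \right)} = - \frac{6}{5} + \frac{\left(0 + f\right) - 1}{5} = - \frac{6}{5} + \frac{f - 1}{5} = - \frac{6}{5} + \frac{-1 + f}{5} = - \frac{6}{5} + \left(- \frac{1}{5} + \frac{f}{5}\right) = - \frac{7}{5} + \frac{f}{5}$)
$J = - \frac{2}{25}$ ($J = - \frac{\left(- \frac{7}{5} + \frac{\left(-1\right) 1}{5}\right) - -2}{5} = - \frac{\left(- \frac{7}{5} + \frac{1}{5} \left(-1\right)\right) + 2}{5} = - \frac{\left(- \frac{7}{5} - \frac{1}{5}\right) + 2}{5} = - \frac{- \frac{8}{5} + 2}{5} = \left(- \frac{1}{5}\right) \frac{2}{5} = - \frac{2}{25} \approx -0.08$)
$\left(J - 0\right) W = \left(- \frac{2}{25} - 0\right) \left(-414\right) = \left(- \frac{2}{25} + 0\right) \left(-414\right) = \left(- \frac{2}{25}\right) \left(-414\right) = \frac{828}{25}$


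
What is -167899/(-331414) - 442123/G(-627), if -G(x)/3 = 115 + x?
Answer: -73133929529/254525952 ≈ -287.33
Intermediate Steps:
G(x) = -345 - 3*x (G(x) = -3*(115 + x) = -345 - 3*x)
-167899/(-331414) - 442123/G(-627) = -167899/(-331414) - 442123/(-345 - 3*(-627)) = -167899*(-1/331414) - 442123/(-345 + 1881) = 167899/331414 - 442123/1536 = -73133929529/254525952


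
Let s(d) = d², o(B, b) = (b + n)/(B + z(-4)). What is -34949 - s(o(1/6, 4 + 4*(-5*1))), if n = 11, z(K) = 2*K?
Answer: -77203241/2209 ≈ -34949.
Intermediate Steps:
o(B, b) = (11 + b)/(-8 + B) (o(B, b) = (b + 11)/(B + 2*(-4)) = (11 + b)/(B - 8) = (11 + b)/(-8 + B))
-34949 - s(o(1/6, 4 + 4*(-5*1))) = -34949 - ((11 + (4 + 4*(-5*1)))/(-8 + 1/6))² = -34949 - ((11 + (4 + 4*(-5)))/(-8 + ⅙))² = -34949 - ((11 + (4 - 20))/(-47/6))² = -34949 - (-6*(11 - 16)/47)² = -34949 - (-6/47*(-5))² = -34949 - (30/47)² = -34949 - 1*900/2209 = -34949 - 900/2209 = -77203241/2209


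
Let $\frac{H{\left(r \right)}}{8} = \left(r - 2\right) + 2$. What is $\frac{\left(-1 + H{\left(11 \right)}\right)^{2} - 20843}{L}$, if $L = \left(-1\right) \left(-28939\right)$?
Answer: $- \frac{13274}{28939} \approx -0.45869$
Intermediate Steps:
$H{\left(r \right)} = 8 r$ ($H{\left(r \right)} = 8 \left(\left(r - 2\right) + 2\right) = 8 \left(\left(-2 + r\right) + 2\right) = 8 r$)
$L = 28939$
$\frac{\left(-1 + H{\left(11 \right)}\right)^{2} - 20843}{L} = \frac{\left(-1 + 8 \cdot 11\right)^{2} - 20843}{28939} = \left(\left(-1 + 88\right)^{2} - 20843\right) \frac{1}{28939} = \left(87^{2} - 20843\right) \frac{1}{28939} = \left(7569 - 20843\right) \frac{1}{28939} = \left(-13274\right) \frac{1}{28939} = - \frac{13274}{28939}$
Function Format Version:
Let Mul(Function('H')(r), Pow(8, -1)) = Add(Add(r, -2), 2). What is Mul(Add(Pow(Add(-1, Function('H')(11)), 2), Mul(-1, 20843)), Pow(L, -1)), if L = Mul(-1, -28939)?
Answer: Rational(-13274, 28939) ≈ -0.45869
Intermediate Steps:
Function('H')(r) = Mul(8, r) (Function('H')(r) = Mul(8, Add(Add(r, -2), 2)) = Mul(8, Add(Add(-2, r), 2)) = Mul(8, r))
L = 28939
Mul(Add(Pow(Add(-1, Function('H')(11)), 2), Mul(-1, 20843)), Pow(L, -1)) = Mul(Add(Pow(Add(-1, Mul(8, 11)), 2), Mul(-1, 20843)), Pow(28939, -1)) = Mul(Add(Pow(Add(-1, 88), 2), -20843), Rational(1, 28939)) = Mul(Add(Pow(87, 2), -20843), Rational(1, 28939)) = Mul(Add(7569, -20843), Rational(1, 28939)) = Mul(-13274, Rational(1, 28939)) = Rational(-13274, 28939)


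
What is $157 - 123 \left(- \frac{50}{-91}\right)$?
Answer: $\frac{8137}{91} \approx 89.418$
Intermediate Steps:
$157 - 123 \left(- \frac{50}{-91}\right) = 157 - 123 \left(\left(-50\right) \left(- \frac{1}{91}\right)\right) = 157 - \frac{6150}{91} = \frac{8137}{91}$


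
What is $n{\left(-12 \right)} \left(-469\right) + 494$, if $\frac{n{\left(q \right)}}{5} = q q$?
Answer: $-337186$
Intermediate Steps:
$n{\left(q \right)} = 5 q^{2}$ ($n{\left(q \right)} = 5 q q = 5 q^{2}$)
$n{\left(-12 \right)} \left(-469\right) + 494 = 5 \left(-12\right)^{2} \left(-469\right) + 494 = 5 \cdot 144 \left(-469\right) + 494 = 720 \left(-469\right) + 494 = -337680 + 494 = -337186$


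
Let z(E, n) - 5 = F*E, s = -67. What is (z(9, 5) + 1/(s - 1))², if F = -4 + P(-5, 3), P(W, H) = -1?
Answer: 7403841/4624 ≈ 1601.2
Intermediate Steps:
F = -5 (F = -4 - 1 = -5)
z(E, n) = 5 - 5*E
(z(9, 5) + 1/(s - 1))² = ((5 - 5*9) + 1/(-67 - 1))² = ((5 - 45) + 1/(-68))² = (-40 - 1/68)² = (-2721/68)² = 7403841/4624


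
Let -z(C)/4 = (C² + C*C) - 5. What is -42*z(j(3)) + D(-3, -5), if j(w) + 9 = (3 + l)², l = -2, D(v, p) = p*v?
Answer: 20679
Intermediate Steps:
j(w) = -8 (j(w) = -9 + (3 - 2)² = -9 + 1² = -9 + 1 = -8)
z(C) = 20 - 8*C² (z(C) = -4*((C² + C*C) - 5) = -4*((C² + C²) - 5) = -4*(2*C² - 5) = -4*(-5 + 2*C²) = 20 - 8*C²)
-42*z(j(3)) + D(-3, -5) = -42*(20 - 8*(-8)²) - 5*(-3) = -42*(20 - 8*64) + 15 = -42*(20 - 512) + 15 = -42*(-492) + 15 = 20664 + 15 = 20679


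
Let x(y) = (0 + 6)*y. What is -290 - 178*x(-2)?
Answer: 1846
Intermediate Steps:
x(y) = 6*y
-290 - 178*x(-2) = -290 - 1068*(-2) = -290 - 178*(-12) = -290 + 2136 = 1846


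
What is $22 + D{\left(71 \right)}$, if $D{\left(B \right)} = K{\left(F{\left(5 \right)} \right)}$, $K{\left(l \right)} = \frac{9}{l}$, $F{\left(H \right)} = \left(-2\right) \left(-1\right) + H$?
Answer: $\frac{163}{7} \approx 23.286$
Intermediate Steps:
$F{\left(H \right)} = 2 + H$
$D{\left(B \right)} = \frac{9}{7}$ ($D{\left(B \right)} = \frac{9}{2 + 5} = \frac{9}{7}$)
$22 + D{\left(71 \right)} = 22 + \frac{9}{7} = \frac{163}{7}$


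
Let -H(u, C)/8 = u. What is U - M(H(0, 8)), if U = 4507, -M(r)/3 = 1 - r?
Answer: 4510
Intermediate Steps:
H(u, C) = -8*u
M(r) = -3 + 3*r (M(r) = -3*(1 - r) = -3 + 3*r)
U - M(H(0, 8)) = 4507 - (-3 + 3*(-8*0)) = 4507 - (-3 + 3*0) = 4507 - (-3 + 0) = 4507 - 1*(-3) = 4507 + 3 = 4510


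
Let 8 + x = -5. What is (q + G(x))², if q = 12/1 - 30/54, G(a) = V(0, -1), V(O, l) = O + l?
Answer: 8836/81 ≈ 109.09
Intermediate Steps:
x = -13 (x = -8 - 5 = -13)
G(a) = -1 (G(a) = 0 - 1 = -1)
q = 103/9 (q = 12*1 - 30*1/54 = 12 - 5/9 = 103/9 ≈ 11.444)
(q + G(x))² = (103/9 - 1)² = (94/9)² = 8836/81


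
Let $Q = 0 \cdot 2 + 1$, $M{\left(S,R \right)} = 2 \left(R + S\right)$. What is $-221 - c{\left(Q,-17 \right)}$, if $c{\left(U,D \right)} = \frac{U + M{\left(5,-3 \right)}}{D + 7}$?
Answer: $- \frac{441}{2} \approx -220.5$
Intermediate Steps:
$M{\left(S,R \right)} = 2 R + 2 S$
$Q = 1$ ($Q = 0 + 1 = 1$)
$c{\left(U,D \right)} = \frac{4 + U}{7 + D}$ ($c{\left(U,D \right)} = \frac{U + \left(2 \left(-3\right) + 2 \cdot 5\right)}{D + 7} = \frac{U + \left(-6 + 10\right)}{7 + D} = \frac{U + 4}{7 + D} = \frac{4 + U}{7 + D}$)
$-221 - c{\left(Q,-17 \right)} = -221 - \frac{4 + 1}{7 - 17} = -221 - \frac{1}{-10} \cdot 5 = -221 - \left(- \frac{1}{10}\right) 5 = -221 - - \frac{1}{2} = -221 + \frac{1}{2} = - \frac{441}{2}$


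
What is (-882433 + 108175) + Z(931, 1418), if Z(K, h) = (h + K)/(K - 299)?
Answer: -489328707/632 ≈ -7.7425e+5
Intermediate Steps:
Z(K, h) = (K + h)/(-299 + K)
(-882433 + 108175) + Z(931, 1418) = (-882433 + 108175) + (931 + 1418)/(-299 + 931) = -774258 + 2349/632 = -489328707/632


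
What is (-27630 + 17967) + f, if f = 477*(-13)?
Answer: -15864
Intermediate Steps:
f = -6201
(-27630 + 17967) + f = (-27630 + 17967) - 6201 = -9663 - 6201 = -15864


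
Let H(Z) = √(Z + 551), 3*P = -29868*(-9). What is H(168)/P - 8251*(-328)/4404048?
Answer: 338291/550506 + √719/89604 ≈ 0.61481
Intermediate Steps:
P = 89604 (P = (-29868*(-9))/3 = (⅓)*268812 = 89604)
H(Z) = √(551 + Z)
H(168)/P - 8251*(-328)/4404048 = √(551 + 168)/89604 - 8251*(-328)/4404048 = √719*(1/89604) + 2706328*(1/4404048) = √719/89604 + 338291/550506 = 338291/550506 + √719/89604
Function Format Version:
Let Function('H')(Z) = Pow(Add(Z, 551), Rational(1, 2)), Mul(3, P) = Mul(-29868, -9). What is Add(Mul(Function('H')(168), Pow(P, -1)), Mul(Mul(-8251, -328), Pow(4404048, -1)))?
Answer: Add(Rational(338291, 550506), Mul(Rational(1, 89604), Pow(719, Rational(1, 2)))) ≈ 0.61481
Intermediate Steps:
P = 89604 (P = Mul(Rational(1, 3), Mul(-29868, -9)) = Mul(Rational(1, 3), 268812) = 89604)
Function('H')(Z) = Pow(Add(551, Z), Rational(1, 2))
Add(Mul(Function('H')(168), Pow(P, -1)), Mul(Mul(-8251, -328), Pow(4404048, -1))) = Add(Mul(Pow(Add(551, 168), Rational(1, 2)), Pow(89604, -1)), Mul(Mul(-8251, -328), Pow(4404048, -1))) = Add(Mul(Pow(719, Rational(1, 2)), Rational(1, 89604)), Mul(2706328, Rational(1, 4404048))) = Add(Mul(Rational(1, 89604), Pow(719, Rational(1, 2))), Rational(338291, 550506)) = Add(Rational(338291, 550506), Mul(Rational(1, 89604), Pow(719, Rational(1, 2))))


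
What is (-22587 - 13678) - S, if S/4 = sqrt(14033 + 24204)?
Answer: -36265 - 4*sqrt(38237) ≈ -37047.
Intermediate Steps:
S = 4*sqrt(38237) (S = 4*sqrt(14033 + 24204) = 4*sqrt(38237) ≈ 782.17)
(-22587 - 13678) - S = (-22587 - 13678) - 4*sqrt(38237) = -36265 - 4*sqrt(38237)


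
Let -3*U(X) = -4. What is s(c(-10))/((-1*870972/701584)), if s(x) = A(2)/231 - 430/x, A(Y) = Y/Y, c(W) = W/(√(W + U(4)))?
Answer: -175396/50298633 - 7542028*I*√78/653229 ≈ -0.0034871 - 101.97*I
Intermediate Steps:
U(X) = 4/3 (U(X) = -⅓*(-4) = 4/3)
c(W) = W/√(4/3 + W) (c(W) = W/(√(W + 4/3)) = W/(√(4/3 + W)) = W/√(4/3 + W))
A(Y) = 1
s(x) = 1/231 - 430/x
s(c(-10))/((-1*870972/701584)) = ((-99330 - 10*√3/√(4 + 3*(-10)))/(231*((-10*√3/√(4 + 3*(-10))))))/((-1*870972/701584)) = ((-99330 - 10*√3/√(4 - 30))/(231*((-10*√3/√(4 - 30)))))/((-870972*1/701584)) = ((-99330 - 10*√3/√(-26))/(231*((-10*√3/√(-26)))))/(-217743/175396) = ((-99330 - 10*√3*(-I*√26/26))/(231*((-10*√3*(-I*√26/26)))))*(-175396/217743) = ((-99330 + 5*I*√78/13)/(231*((5*I*√78/13))))*(-175396/217743) = ((-I*√78/30)*(-99330 + 5*I*√78/13)/231)*(-175396/217743) = -I*√78*(-99330 + 5*I*√78/13)/6930*(-175396/217743) = 87698*I*√78*(-99330 + 5*I*√78/13)/754479495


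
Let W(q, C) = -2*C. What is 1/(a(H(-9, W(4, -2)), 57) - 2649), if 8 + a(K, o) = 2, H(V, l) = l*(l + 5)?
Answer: -1/2655 ≈ -0.00037665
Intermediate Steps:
H(V, l) = l*(5 + l)
a(K, o) = -6 (a(K, o) = -8 + 2 = -6)
1/(a(H(-9, W(4, -2)), 57) - 2649) = 1/(-6 - 2649) = 1/(-2655) = -1/2655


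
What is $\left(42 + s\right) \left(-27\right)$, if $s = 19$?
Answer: $-1647$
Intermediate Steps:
$\left(42 + s\right) \left(-27\right) = \left(42 + 19\right) \left(-27\right) = 61 \left(-27\right) = -1647$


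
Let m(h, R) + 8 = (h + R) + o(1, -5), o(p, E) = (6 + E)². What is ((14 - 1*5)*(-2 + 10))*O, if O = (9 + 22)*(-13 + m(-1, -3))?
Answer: -53568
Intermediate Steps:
m(h, R) = -7 + R + h (m(h, R) = -8 + ((h + R) + (6 - 5)²) = -8 + ((R + h) + 1²) = -8 + ((R + h) + 1) = -8 + (1 + R + h) = -7 + R + h)
O = -744 (O = (9 + 22)*(-13 + (-7 - 3 - 1)) = 31*(-13 - 11) = 31*(-24) = -744)
((14 - 1*5)*(-2 + 10))*O = ((14 - 1*5)*(-2 + 10))*(-744) = ((14 - 5)*8)*(-744) = (9*8)*(-744) = 72*(-744) = -53568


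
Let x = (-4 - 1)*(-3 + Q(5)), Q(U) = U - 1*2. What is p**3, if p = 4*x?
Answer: 0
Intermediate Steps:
Q(U) = -2 + U (Q(U) = U - 2 = -2 + U)
x = 0 (x = (-4 - 1)*(-3 + (-2 + 5)) = -5*(-3 + 3) = -5*0 = 0)
p = 0 (p = 4*0 = 0)
p**3 = 0**3 = 0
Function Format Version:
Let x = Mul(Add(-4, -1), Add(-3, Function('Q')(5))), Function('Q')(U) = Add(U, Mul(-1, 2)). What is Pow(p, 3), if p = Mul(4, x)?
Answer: 0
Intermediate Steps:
Function('Q')(U) = Add(-2, U) (Function('Q')(U) = Add(U, -2) = Add(-2, U))
x = 0 (x = Mul(Add(-4, -1), Add(-3, Add(-2, 5))) = Mul(-5, Add(-3, 3)) = Mul(-5, 0) = 0)
p = 0 (p = Mul(4, 0) = 0)
Pow(p, 3) = Pow(0, 3) = 0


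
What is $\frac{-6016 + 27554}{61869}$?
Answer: $\frac{21538}{61869} \approx 0.34812$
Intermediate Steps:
$\frac{-6016 + 27554}{61869} = 21538 \cdot \frac{1}{61869} = \frac{21538}{61869}$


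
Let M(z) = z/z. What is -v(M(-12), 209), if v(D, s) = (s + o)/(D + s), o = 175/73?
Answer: -2572/2555 ≈ -1.0067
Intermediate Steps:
o = 175/73 (o = 175*(1/73) = 175/73 ≈ 2.3973)
M(z) = 1
v(D, s) = (175/73 + s)/(D + s) (v(D, s) = (s + 175/73)/(D + s) = (175/73 + s)/(D + s))
-v(M(-12), 209) = -(175/73 + 209)/(1 + 209) = -15432/(210*73) = -1*2572/2555 = -2572/2555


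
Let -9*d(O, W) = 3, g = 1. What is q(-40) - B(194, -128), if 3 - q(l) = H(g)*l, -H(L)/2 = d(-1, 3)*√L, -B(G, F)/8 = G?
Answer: 4745/3 ≈ 1581.7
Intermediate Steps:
B(G, F) = -8*G
d(O, W) = -⅓ (d(O, W) = -⅑*3 = -⅓)
H(L) = 2*√L/3 (H(L) = -(-2)*√L/3 = 2*√L/3)
q(l) = 3 - 2*l/3 (q(l) = 3 - 2*√1/3*l = 3 - (⅔)*1*l = 3 - 2*l/3)
q(-40) - B(194, -128) = (3 - ⅔*(-40)) - (-8)*194 = (3 + 80/3) - 1*(-1552) = 89/3 + 1552 = 4745/3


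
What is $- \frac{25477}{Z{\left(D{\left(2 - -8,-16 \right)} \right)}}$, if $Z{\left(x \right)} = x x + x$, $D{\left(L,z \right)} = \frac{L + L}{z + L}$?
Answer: $- \frac{229293}{70} \approx -3275.6$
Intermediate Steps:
$D{\left(L,z \right)} = \frac{2 L}{L + z}$
$Z{\left(x \right)} = x + x^{2}$ ($Z{\left(x \right)} = x^{2} + x = x + x^{2}$)
$- \frac{25477}{Z{\left(D{\left(2 - -8,-16 \right)} \right)}} = - \frac{25477}{\frac{2 \left(2 - -8\right)}{\left(2 - -8\right) - 16} \left(1 + \frac{2 \left(2 - -8\right)}{\left(2 - -8\right) - 16}\right)} = - \frac{25477}{\frac{2 \left(2 + 8\right)}{\left(2 + 8\right) - 16} \left(1 + \frac{2 \left(2 + 8\right)}{\left(2 + 8\right) - 16}\right)} = - \frac{25477}{2 \cdot 10 \frac{1}{10 - 16} \left(1 + 2 \cdot 10 \frac{1}{10 - 16}\right)} = - \frac{25477}{2 \cdot 10 \frac{1}{-6} \left(1 + 2 \cdot 10 \frac{1}{-6}\right)} = - \frac{25477}{2 \cdot 10 \left(- \frac{1}{6}\right) \left(1 + 2 \cdot 10 \left(- \frac{1}{6}\right)\right)} = - \frac{25477}{\left(- \frac{10}{3}\right) \left(1 - \frac{10}{3}\right)} = - \frac{25477}{\left(- \frac{10}{3}\right) \left(- \frac{7}{3}\right)} = - \frac{25477}{\frac{70}{9}} = \left(-25477\right) \frac{9}{70} = - \frac{229293}{70}$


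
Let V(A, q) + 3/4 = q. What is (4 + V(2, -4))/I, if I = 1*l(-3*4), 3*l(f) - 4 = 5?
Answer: -¼ ≈ -0.25000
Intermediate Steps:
l(f) = 3 (l(f) = 4/3 + (⅓)*5 = 4/3 + 5/3 = 3)
V(A, q) = -¾ + q
I = 3 (I = 1*3 = 3)
(4 + V(2, -4))/I = (4 + (-¾ - 4))/3 = (4 - 19/4)/3 = (⅓)*(-¾) = -¼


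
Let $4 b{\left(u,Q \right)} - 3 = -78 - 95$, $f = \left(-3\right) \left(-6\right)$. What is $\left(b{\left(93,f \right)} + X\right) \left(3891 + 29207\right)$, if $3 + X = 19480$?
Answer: $643243081$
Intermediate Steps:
$X = 19477$ ($X = -3 + 19480 = 19477$)
$f = 18$
$b{\left(u,Q \right)} = - \frac{85}{2}$ ($b{\left(u,Q \right)} = \frac{3}{4} + \frac{-78 - 95}{4} = \frac{3}{4} + \frac{1}{4} \left(-173\right) = \frac{3}{4} - \frac{173}{4} = - \frac{85}{2}$)
$\left(b{\left(93,f \right)} + X\right) \left(3891 + 29207\right) = \left(- \frac{85}{2} + 19477\right) \left(3891 + 29207\right) = \frac{38869}{2} \cdot 33098 = 643243081$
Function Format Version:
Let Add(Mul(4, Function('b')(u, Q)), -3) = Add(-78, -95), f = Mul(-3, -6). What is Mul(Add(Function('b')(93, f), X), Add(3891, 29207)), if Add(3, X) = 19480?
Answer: 643243081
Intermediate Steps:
X = 19477 (X = Add(-3, 19480) = 19477)
f = 18
Function('b')(u, Q) = Rational(-85, 2) (Function('b')(u, Q) = Add(Rational(3, 4), Mul(Rational(1, 4), Add(-78, -95))) = Add(Rational(3, 4), Mul(Rational(1, 4), -173)) = Add(Rational(3, 4), Rational(-173, 4)) = Rational(-85, 2))
Mul(Add(Function('b')(93, f), X), Add(3891, 29207)) = Mul(Add(Rational(-85, 2), 19477), Add(3891, 29207)) = Mul(Rational(38869, 2), 33098) = 643243081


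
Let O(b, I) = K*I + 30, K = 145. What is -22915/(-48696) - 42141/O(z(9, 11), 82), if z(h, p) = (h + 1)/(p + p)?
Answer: -222368917/72557040 ≈ -3.0647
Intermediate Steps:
z(h, p) = (1 + h)/(2*p) (z(h, p) = (1 + h)/((2*p)) = (1 + h)*(1/(2*p)) = (1 + h)/(2*p))
O(b, I) = 30 + 145*I (O(b, I) = 145*I + 30 = 30 + 145*I)
-22915/(-48696) - 42141/O(z(9, 11), 82) = -22915/(-48696) - 42141/(30 + 145*82) = -22915*(-1/48696) - 42141/(30 + 11890) = 22915/48696 - 42141/11920 = -222368917/72557040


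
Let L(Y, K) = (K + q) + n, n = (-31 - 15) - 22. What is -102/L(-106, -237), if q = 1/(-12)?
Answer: 1224/3661 ≈ 0.33433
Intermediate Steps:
q = -1/12 ≈ -0.083333
n = -68 (n = -46 - 22 = -68)
L(Y, K) = -817/12 + K (L(Y, K) = (K - 1/12) - 68 = (-1/12 + K) - 68 = -817/12 + K)
-102/L(-106, -237) = -102/(-817/12 - 237) = -102/(-3661/12) = -102*(-12/3661) = 1224/3661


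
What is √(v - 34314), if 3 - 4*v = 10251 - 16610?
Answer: I*√130894/2 ≈ 180.9*I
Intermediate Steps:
v = 3181/2 (v = ¾ - (10251 - 16610)/4 = ¾ - ¼*(-6359) = ¾ + 6359/4 = 3181/2 ≈ 1590.5)
√(v - 34314) = √(3181/2 - 34314) = √(-65447/2) = I*√130894/2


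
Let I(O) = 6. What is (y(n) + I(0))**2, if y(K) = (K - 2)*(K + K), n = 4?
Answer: 484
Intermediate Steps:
y(K) = 2*K*(-2 + K) (y(K) = (-2 + K)*(2*K) = 2*K*(-2 + K))
(y(n) + I(0))**2 = (2*4*(-2 + 4) + 6)**2 = (2*4*2 + 6)**2 = (16 + 6)**2 = 22**2 = 484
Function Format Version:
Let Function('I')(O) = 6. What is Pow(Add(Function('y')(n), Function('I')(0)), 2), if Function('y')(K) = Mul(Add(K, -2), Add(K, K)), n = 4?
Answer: 484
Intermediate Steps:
Function('y')(K) = Mul(2, K, Add(-2, K)) (Function('y')(K) = Mul(Add(-2, K), Mul(2, K)) = Mul(2, K, Add(-2, K)))
Pow(Add(Function('y')(n), Function('I')(0)), 2) = Pow(Add(Mul(2, 4, Add(-2, 4)), 6), 2) = Pow(Add(Mul(2, 4, 2), 6), 2) = Pow(Add(16, 6), 2) = Pow(22, 2) = 484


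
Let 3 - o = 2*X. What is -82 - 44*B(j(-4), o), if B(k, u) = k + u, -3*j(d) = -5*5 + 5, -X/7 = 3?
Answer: -7066/3 ≈ -2355.3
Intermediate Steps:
X = -21 (X = -7*3 = -21)
o = 45 (o = 3 - 2*(-21) = 3 - 1*(-42) = 3 + 42 = 45)
j(d) = 20/3 (j(d) = -(-5*5 + 5)/3 = -(-25 + 5)/3 = -1/3*(-20) = 20/3)
-82 - 44*B(j(-4), o) = -82 - 44*(20/3 + 45) = -82 - 44*155/3 = -82 - 6820/3 = -7066/3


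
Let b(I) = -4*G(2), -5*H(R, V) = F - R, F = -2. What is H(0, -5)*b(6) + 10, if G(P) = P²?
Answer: 18/5 ≈ 3.6000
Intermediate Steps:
H(R, V) = ⅖ + R/5 (H(R, V) = -(-2 - R)/5 = ⅖ + R/5)
b(I) = -16 (b(I) = -4*2² = -4*4 = -16)
H(0, -5)*b(6) + 10 = (⅖ + (⅕)*0)*(-16) + 10 = (⅖ + 0)*(-16) + 10 = (⅖)*(-16) + 10 = -32/5 + 10 = 18/5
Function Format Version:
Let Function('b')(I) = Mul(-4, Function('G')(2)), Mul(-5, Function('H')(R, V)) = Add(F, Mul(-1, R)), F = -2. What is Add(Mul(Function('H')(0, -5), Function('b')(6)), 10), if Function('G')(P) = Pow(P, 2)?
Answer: Rational(18, 5) ≈ 3.6000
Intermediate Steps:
Function('H')(R, V) = Add(Rational(2, 5), Mul(Rational(1, 5), R)) (Function('H')(R, V) = Mul(Rational(-1, 5), Add(-2, Mul(-1, R))) = Add(Rational(2, 5), Mul(Rational(1, 5), R)))
Function('b')(I) = -16 (Function('b')(I) = Mul(-4, Pow(2, 2)) = Mul(-4, 4) = -16)
Add(Mul(Function('H')(0, -5), Function('b')(6)), 10) = Add(Mul(Add(Rational(2, 5), Mul(Rational(1, 5), 0)), -16), 10) = Add(Mul(Add(Rational(2, 5), 0), -16), 10) = Add(Mul(Rational(2, 5), -16), 10) = Add(Rational(-32, 5), 10) = Rational(18, 5)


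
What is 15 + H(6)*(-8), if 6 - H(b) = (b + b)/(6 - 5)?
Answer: 63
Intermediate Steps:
H(b) = 6 - 2*b (H(b) = 6 - (b + b)/(6 - 5) = 6 - 2*b/1 = 6 - 2*b)
15 + H(6)*(-8) = 15 + (6 - 2*6)*(-8) = 15 + (6 - 12)*(-8) = 15 - 6*(-8) = 15 + 48 = 63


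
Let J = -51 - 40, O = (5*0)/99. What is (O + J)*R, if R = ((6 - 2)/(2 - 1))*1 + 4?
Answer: -728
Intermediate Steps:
O = 0 (O = 0*(1/99) = 0)
J = -91
R = 8 (R = (4/1)*1 + 4 = (4*1)*1 + 4 = 4*1 + 4 = 4 + 4 = 8)
(O + J)*R = (0 - 91)*8 = -91*8 = -728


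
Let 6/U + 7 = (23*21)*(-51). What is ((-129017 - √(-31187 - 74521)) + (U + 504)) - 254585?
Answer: -4719767363/12320 - 2*I*√26427 ≈ -3.831e+5 - 325.13*I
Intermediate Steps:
U = -3/12320 (U = 6/(-7 + (23*21)*(-51)) = 6/(-7 + 483*(-51)) = 6/(-7 - 24633) = 6/(-24640) = 6*(-1/24640) = -3/12320 ≈ -0.00024351)
((-129017 - √(-31187 - 74521)) + (U + 504)) - 254585 = ((-129017 - √(-31187 - 74521)) + (-3/12320 + 504)) - 254585 = ((-129017 - √(-105708)) + 6209277/12320) - 254585 = ((-129017 - 2*I*√26427) + 6209277/12320) - 254585 = (-1583280163/12320 - 2*I*√26427) - 254585 = -4719767363/12320 - 2*I*√26427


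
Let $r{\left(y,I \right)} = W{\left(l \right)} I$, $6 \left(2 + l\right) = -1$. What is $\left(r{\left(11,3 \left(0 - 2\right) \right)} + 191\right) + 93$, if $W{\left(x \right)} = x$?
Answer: $297$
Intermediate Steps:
$l = - \frac{13}{6}$ ($l = -2 + \frac{1}{6} \left(-1\right) = -2 - \frac{1}{6} = - \frac{13}{6} \approx -2.1667$)
$r{\left(y,I \right)} = - \frac{13 I}{6}$
$\left(r{\left(11,3 \left(0 - 2\right) \right)} + 191\right) + 93 = \left(- \frac{13 \cdot 3 \left(0 - 2\right)}{6} + 191\right) + 93 = \left(- \frac{13 \cdot 3 \left(-2\right)}{6} + 191\right) + 93 = \left(\left(- \frac{13}{6}\right) \left(-6\right) + 191\right) + 93 = \left(13 + 191\right) + 93 = 204 + 93 = 297$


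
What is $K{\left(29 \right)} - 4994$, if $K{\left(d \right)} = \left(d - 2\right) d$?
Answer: $-4211$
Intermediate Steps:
$K{\left(d \right)} = d \left(-2 + d\right)$ ($K{\left(d \right)} = \left(-2 + d\right) d = d \left(-2 + d\right)$)
$K{\left(29 \right)} - 4994 = 29 \left(-2 + 29\right) - 4994 = 29 \cdot 27 - 4994 = 783 - 4994 = -4211$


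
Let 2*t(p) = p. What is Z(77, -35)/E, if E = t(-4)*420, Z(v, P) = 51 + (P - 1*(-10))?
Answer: -13/420 ≈ -0.030952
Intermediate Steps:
t(p) = p/2
Z(v, P) = 61 + P (Z(v, P) = 51 + (P + 10) = 51 + (10 + P) = 61 + P)
E = -840 (E = ((½)*(-4))*420 = -2*420 = -840)
Z(77, -35)/E = (61 - 35)/(-840) = 26*(-1/840) = -13/420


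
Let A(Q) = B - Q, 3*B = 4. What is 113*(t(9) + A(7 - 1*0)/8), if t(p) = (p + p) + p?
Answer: 71303/24 ≈ 2971.0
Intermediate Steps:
B = 4/3 (B = (1/3)*4 = 4/3 ≈ 1.3333)
A(Q) = 4/3 - Q
t(p) = 3*p (t(p) = 2*p + p = 3*p)
113*(t(9) + A(7 - 1*0)/8) = 113*(3*9 + (4/3 - (7 - 1*0))/8) = 113*(27 + (4/3 - (7 + 0))*(1/8)) = 113*(27 + (4/3 - 1*7)*(1/8)) = 113*(27 + (4/3 - 7)*(1/8)) = 113*(27 - 17/3*1/8) = 113*(27 - 17/24) = 113*(631/24) = 71303/24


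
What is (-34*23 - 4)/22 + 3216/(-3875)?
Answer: -1558251/42625 ≈ -36.557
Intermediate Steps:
(-34*23 - 4)/22 + 3216/(-3875) = (-782 - 4)*(1/22) + 3216*(-1/3875) = -786*1/22 - 3216/3875 = -393/11 - 3216/3875 = -1558251/42625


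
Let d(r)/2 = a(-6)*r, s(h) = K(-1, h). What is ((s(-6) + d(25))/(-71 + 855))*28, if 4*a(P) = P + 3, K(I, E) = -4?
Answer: -83/56 ≈ -1.4821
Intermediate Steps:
a(P) = ¾ + P/4 (a(P) = (P + 3)/4 = (3 + P)/4 = ¾ + P/4)
s(h) = -4
d(r) = -3*r/2 (d(r) = 2*((¾ + (¼)*(-6))*r) = 2*((¾ - 3/2)*r) = 2*(-3*r/4) = -3*r/2)
((s(-6) + d(25))/(-71 + 855))*28 = ((-4 - 3/2*25)/(-71 + 855))*28 = ((-4 - 75/2)/784)*28 = -83/2*1/784*28 = -83/1568*28 = -83/56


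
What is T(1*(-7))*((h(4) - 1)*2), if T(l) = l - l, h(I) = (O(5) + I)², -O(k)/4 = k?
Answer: 0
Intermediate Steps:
O(k) = -4*k
h(I) = (-20 + I)² (h(I) = (-4*5 + I)² = (-20 + I)²)
T(l) = 0
T(1*(-7))*((h(4) - 1)*2) = 0*(((-20 + 4)² - 1)*2) = 0*(((-16)² - 1)*2) = 0*((256 - 1)*2) = 0*(255*2) = 0*510 = 0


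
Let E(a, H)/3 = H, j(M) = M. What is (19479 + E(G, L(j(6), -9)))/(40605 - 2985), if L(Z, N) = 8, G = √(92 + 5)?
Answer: 197/380 ≈ 0.51842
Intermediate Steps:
G = √97 ≈ 9.8489
E(a, H) = 3*H
(19479 + E(G, L(j(6), -9)))/(40605 - 2985) = (19479 + 3*8)/(40605 - 2985) = (19479 + 24)/37620 = 19503*(1/37620) = 197/380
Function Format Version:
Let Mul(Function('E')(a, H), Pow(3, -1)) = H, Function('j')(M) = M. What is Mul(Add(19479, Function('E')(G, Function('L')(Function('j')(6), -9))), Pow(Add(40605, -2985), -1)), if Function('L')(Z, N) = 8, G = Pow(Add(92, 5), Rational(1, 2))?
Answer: Rational(197, 380) ≈ 0.51842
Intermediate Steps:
G = Pow(97, Rational(1, 2)) ≈ 9.8489
Function('E')(a, H) = Mul(3, H)
Mul(Add(19479, Function('E')(G, Function('L')(Function('j')(6), -9))), Pow(Add(40605, -2985), -1)) = Mul(Add(19479, Mul(3, 8)), Pow(Add(40605, -2985), -1)) = Mul(Add(19479, 24), Pow(37620, -1)) = Mul(19503, Rational(1, 37620)) = Rational(197, 380)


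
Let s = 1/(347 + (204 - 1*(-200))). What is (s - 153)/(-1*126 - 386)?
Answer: 57451/192256 ≈ 0.29883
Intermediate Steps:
s = 1/751 (s = 1/(347 + (204 + 200)) = 1/(347 + 404) = 1/751 ≈ 0.0013316)
(s - 153)/(-1*126 - 386) = (1/751 - 153)/(-1*126 - 386) = -114902/(751*(-126 - 386)) = -114902/751/(-512) = -114902/751*(-1/512) = 57451/192256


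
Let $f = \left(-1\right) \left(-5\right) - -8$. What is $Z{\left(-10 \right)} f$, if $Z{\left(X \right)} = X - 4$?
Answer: $-182$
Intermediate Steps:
$Z{\left(X \right)} = -4 + X$ ($Z{\left(X \right)} = X - 4 = -4 + X$)
$f = 13$ ($f = 5 + 8 = 13$)
$Z{\left(-10 \right)} f = \left(-4 - 10\right) 13 = \left(-14\right) 13 = -182$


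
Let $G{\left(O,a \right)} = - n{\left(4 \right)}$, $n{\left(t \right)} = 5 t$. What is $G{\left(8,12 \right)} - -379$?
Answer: $359$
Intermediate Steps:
$G{\left(O,a \right)} = -20$ ($G{\left(O,a \right)} = - 5 \cdot 4 = \left(-1\right) 20 = -20$)
$G{\left(8,12 \right)} - -379 = -20 - -379 = -20 + 379 = 359$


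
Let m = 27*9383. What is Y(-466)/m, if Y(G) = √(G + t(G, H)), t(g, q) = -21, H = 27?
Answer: I*√487/253341 ≈ 8.7108e-5*I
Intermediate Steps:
m = 253341
Y(G) = √(-21 + G) (Y(G) = √(G - 21) = √(-21 + G))
Y(-466)/m = √(-21 - 466)/253341 = √(-487)*(1/253341) = (I*√487)*(1/253341) = I*√487/253341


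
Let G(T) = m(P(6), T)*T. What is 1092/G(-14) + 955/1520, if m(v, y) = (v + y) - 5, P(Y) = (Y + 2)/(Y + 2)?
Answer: 4525/912 ≈ 4.9616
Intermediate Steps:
P(Y) = 1 (P(Y) = (2 + Y)/(2 + Y) = 1)
m(v, y) = -5 + v + y
G(T) = T*(-4 + T) (G(T) = (-5 + 1 + T)*T = (-4 + T)*T = T*(-4 + T))
1092/G(-14) + 955/1520 = 1092/((-14*(-4 - 14))) + 955/1520 = 1092/((-14*(-18))) + 955*(1/1520) = 1092/252 + 191/304 = 1092*(1/252) + 191/304 = 13/3 + 191/304 = 4525/912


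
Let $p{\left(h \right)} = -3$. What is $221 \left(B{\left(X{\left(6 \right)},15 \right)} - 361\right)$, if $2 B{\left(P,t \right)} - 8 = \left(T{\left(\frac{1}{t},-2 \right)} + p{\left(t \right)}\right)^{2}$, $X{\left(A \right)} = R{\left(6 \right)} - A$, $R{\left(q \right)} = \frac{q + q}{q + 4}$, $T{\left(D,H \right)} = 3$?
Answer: $-78897$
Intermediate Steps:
$R{\left(q \right)} = \frac{2 q}{4 + q}$
$X{\left(A \right)} = \frac{6}{5} - A$ ($X{\left(A \right)} = 2 \cdot 6 \frac{1}{4 + 6} - A = 2 \cdot 6 \cdot \frac{1}{10} - A = \frac{6}{5} - A$)
$B{\left(P,t \right)} = 4$ ($B{\left(P,t \right)} = 4 + \frac{\left(3 - 3\right)^{2}}{2} = 4 + \frac{0^{2}}{2} = 4 + \frac{1}{2} \cdot 0 = 4 + 0 = 4$)
$221 \left(B{\left(X{\left(6 \right)},15 \right)} - 361\right) = 221 \left(4 - 361\right) = 221 \left(-357\right) = -78897$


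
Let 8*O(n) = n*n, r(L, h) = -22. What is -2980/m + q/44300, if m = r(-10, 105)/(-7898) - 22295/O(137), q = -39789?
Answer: 886972712785381/2835752465300 ≈ 312.78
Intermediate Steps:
O(n) = n²/8 (O(n) = (n*n)/8 = n²/8)
m = -64012471/6738071 (m = -22/(-7898) - 22295/((⅛)*137²) = -22*(-1/7898) - 22295/((⅛)*18769) = 1/359 - 22295/18769/8 = 1/359 - 22295*8/18769 = 1/359 - 178360/18769 = -64012471/6738071 ≈ -9.5001)
-2980/m + q/44300 = -2980/(-64012471/6738071) - 39789/44300 = -2980*(-6738071/64012471) - 39789*1/44300 = 20079451580/64012471 - 39789/44300 = 886972712785381/2835752465300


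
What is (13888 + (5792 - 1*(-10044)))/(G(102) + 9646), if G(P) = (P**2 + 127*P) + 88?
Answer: 7431/8273 ≈ 0.89822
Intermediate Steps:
G(P) = 88 + P**2 + 127*P
(13888 + (5792 - 1*(-10044)))/(G(102) + 9646) = (13888 + (5792 - 1*(-10044)))/((88 + 102**2 + 127*102) + 9646) = (13888 + (5792 + 10044))/((88 + 10404 + 12954) + 9646) = (13888 + 15836)/(23446 + 9646) = 29724/33092 = 29724*(1/33092) = 7431/8273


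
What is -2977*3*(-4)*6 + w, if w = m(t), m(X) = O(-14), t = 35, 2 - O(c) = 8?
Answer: 214338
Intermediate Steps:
O(c) = -6 (O(c) = 2 - 1*8 = 2 - 8 = -6)
m(X) = -6
w = -6
-2977*3*(-4)*6 + w = -2977*3*(-4)*6 - 6 = -(-35724)*6 - 6 = -2977*(-72) - 6 = 214344 - 6 = 214338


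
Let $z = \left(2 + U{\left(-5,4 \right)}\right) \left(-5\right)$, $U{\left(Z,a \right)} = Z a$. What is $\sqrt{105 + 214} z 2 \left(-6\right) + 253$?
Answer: $253 - 1080 \sqrt{319} \approx -19036.0$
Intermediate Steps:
$z = 90$ ($z = \left(2 - 20\right) \left(-5\right) = \left(-18\right) \left(-5\right) = 90$)
$\sqrt{105 + 214} z 2 \left(-6\right) + 253 = \sqrt{105 + 214} \cdot 90 \cdot 2 \left(-6\right) + 253 = \sqrt{319} \cdot 180 \left(-6\right) + 253 = \sqrt{319} \left(-1080\right) + 253 = - 1080 \sqrt{319} + 253 = 253 - 1080 \sqrt{319}$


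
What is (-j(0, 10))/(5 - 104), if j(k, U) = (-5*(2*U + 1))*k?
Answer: 0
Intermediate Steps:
j(k, U) = k*(-5 - 10*U) (j(k, U) = (-5*(1 + 2*U))*k = (-(5 + 10*U))*k = (-5 - 10*U)*k = k*(-5 - 10*U))
(-j(0, 10))/(5 - 104) = (-(-5)*0*(1 + 2*10))/(5 - 104) = -(-5)*0*(1 + 20)/(-99) = -(-5)*0*21*(-1/99) = -1*0*(-1/99) = 0*(-1/99) = 0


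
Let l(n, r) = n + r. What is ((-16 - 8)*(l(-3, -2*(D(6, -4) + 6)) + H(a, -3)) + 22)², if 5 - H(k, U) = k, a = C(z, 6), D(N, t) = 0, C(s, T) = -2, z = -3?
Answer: 45796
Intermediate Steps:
a = -2
H(k, U) = 5 - k
((-16 - 8)*(l(-3, -2*(D(6, -4) + 6)) + H(a, -3)) + 22)² = ((-16 - 8)*((-3 - 2*(0 + 6)) + (5 - 1*(-2))) + 22)² = (-24*((-3 - 2*6) + (5 + 2)) + 22)² = (-24*((-3 - 12) + 7) + 22)² = (-24*(-15 + 7) + 22)² = (-24*(-8) + 22)² = (192 + 22)² = 214² = 45796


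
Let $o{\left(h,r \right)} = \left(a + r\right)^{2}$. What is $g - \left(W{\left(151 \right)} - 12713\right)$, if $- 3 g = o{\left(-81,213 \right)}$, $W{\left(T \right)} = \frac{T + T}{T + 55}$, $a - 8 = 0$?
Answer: $- \frac{1102759}{309} \approx -3568.8$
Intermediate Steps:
$a = 8$ ($a = 8 + 0 = 8$)
$o{\left(h,r \right)} = \left(8 + r\right)^{2}$
$W{\left(T \right)} = \frac{2 T}{55 + T}$
$g = - \frac{48841}{3}$ ($g = - \frac{\left(8 + 213\right)^{2}}{3} = - \frac{221^{2}}{3} = \left(- \frac{1}{3}\right) 48841 = - \frac{48841}{3} \approx -16280.0$)
$g - \left(W{\left(151 \right)} - 12713\right) = - \frac{48841}{3} - \left(2 \cdot 151 \frac{1}{55 + 151} - 12713\right) = - \frac{48841}{3} - \left(2 \cdot 151 \cdot \frac{1}{206} - 12713\right) = - \frac{48841}{3} - \left(\frac{151}{103} - 12713\right) = - \frac{48841}{3} - - \frac{1309288}{103} = - \frac{48841}{3} + \frac{1309288}{103} = - \frac{1102759}{309}$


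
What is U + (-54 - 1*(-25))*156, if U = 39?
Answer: -4485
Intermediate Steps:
U + (-54 - 1*(-25))*156 = 39 + (-54 - 1*(-25))*156 = 39 + (-54 + 25)*156 = 39 - 29*156 = 39 - 4524 = -4485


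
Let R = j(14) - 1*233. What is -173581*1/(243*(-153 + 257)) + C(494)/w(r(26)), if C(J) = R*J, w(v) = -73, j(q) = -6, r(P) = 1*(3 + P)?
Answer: 2971092539/1844856 ≈ 1610.5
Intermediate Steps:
r(P) = 3 + P
R = -239 (R = -6 - 1*233 = -6 - 233 = -239)
C(J) = -239*J
-173581*1/(243*(-153 + 257)) + C(494)/w(r(26)) = -173581*1/(243*(-153 + 257)) - 239*494/(-73) = -173581/(243*104) - 118066*(-1/73) = -173581/25272 + 118066/73 = 2971092539/1844856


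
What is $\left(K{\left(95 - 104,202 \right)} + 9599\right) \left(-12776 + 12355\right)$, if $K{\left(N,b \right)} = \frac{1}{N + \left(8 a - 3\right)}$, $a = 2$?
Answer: $- \frac{16165137}{4} \approx -4.0413 \cdot 10^{6}$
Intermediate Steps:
$K{\left(N,b \right)} = \frac{1}{13 + N}$ ($K{\left(N,b \right)} = \frac{1}{N + \left(8 \cdot 2 - 3\right)} = \frac{1}{N + \left(16 - 3\right)} = \frac{1}{N + 13} = \frac{1}{13 + N}$)
$\left(K{\left(95 - 104,202 \right)} + 9599\right) \left(-12776 + 12355\right) = \left(\frac{1}{13 + \left(95 - 104\right)} + 9599\right) \left(-12776 + 12355\right) = \left(\frac{1}{13 + \left(95 - 104\right)} + 9599\right) \left(-421\right) = \left(\frac{1}{13 - 9} + 9599\right) \left(-421\right) = \left(\frac{1}{4} + 9599\right) \left(-421\right) = \frac{38397}{4} \left(-421\right) = - \frac{16165137}{4}$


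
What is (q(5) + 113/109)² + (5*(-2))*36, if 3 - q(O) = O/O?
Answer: -4167599/11881 ≈ -350.78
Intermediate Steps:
q(O) = 2 (q(O) = 3 - O/O = 3 - 1*1 = 3 - 1 = 2)
(q(5) + 113/109)² + (5*(-2))*36 = (2 + 113/109)² + (5*(-2))*36 = (2 + 113*(1/109))² - 10*36 = (2 + 113/109)² - 360 = (331/109)² - 360 = 109561/11881 - 360 = -4167599/11881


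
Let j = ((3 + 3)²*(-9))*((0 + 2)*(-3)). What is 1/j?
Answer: 1/1944 ≈ 0.00051440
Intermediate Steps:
j = 1944 (j = (6²*(-9))*(2*(-3)) = (36*(-9))*(-6) = -324*(-6) = 1944)
1/j = 1/1944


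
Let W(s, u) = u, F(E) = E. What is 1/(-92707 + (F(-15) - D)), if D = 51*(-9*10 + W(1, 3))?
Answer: -1/88285 ≈ -1.1327e-5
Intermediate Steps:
D = -4437 (D = 51*(-9*10 + 3) = 51*(-90 + 3) = 51*(-87) = -4437)
1/(-92707 + (F(-15) - D)) = 1/(-92707 + (-15 - 1*(-4437))) = 1/(-92707 + (-15 + 4437)) = 1/(-92707 + 4422) = 1/(-88285) = -1/88285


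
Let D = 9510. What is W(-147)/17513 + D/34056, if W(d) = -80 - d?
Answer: 28138397/99403788 ≈ 0.28307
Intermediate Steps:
W(-147)/17513 + D/34056 = (-80 - 1*(-147))/17513 + 9510/34056 = (-80 + 147)*(1/17513) + 9510*(1/34056) = 67*(1/17513) + 1585/5676 = 67/17513 + 1585/5676 = 28138397/99403788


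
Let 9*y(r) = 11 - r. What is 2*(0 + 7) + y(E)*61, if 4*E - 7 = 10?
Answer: 239/4 ≈ 59.750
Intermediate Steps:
E = 17/4 (E = 7/4 + (¼)*10 = 7/4 + 5/2 = 17/4 ≈ 4.2500)
y(r) = 11/9 - r/9 (y(r) = (11 - r)/9 = 11/9 - r/9)
2*(0 + 7) + y(E)*61 = 2*(0 + 7) + (11/9 - ⅑*17/4)*61 = 2*7 + (11/9 - 17/36)*61 = 14 + (¾)*61 = 14 + 183/4 = 239/4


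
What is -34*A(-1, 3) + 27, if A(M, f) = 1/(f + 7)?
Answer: 118/5 ≈ 23.600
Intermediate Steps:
A(M, f) = 1/(7 + f)
-34*A(-1, 3) + 27 = -34/(7 + 3) + 27 = -34/10 + 27 = -34*1/10 + 27 = -17/5 + 27 = 118/5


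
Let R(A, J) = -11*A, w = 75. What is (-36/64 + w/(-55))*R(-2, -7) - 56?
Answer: -787/8 ≈ -98.375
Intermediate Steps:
(-36/64 + w/(-55))*R(-2, -7) - 56 = (-36/64 + 75/(-55))*(-11*(-2)) - 56 = (-36*1/64 + 75*(-1/55))*22 - 56 = (-9/16 - 15/11)*22 - 56 = -339/176*22 - 56 = -339/8 - 56 = -787/8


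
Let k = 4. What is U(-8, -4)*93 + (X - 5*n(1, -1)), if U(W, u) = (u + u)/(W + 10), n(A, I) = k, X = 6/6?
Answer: -391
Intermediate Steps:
X = 1 (X = 6*(1/6) = 1)
n(A, I) = 4
U(W, u) = 2*u/(10 + W) (U(W, u) = (2*u)/(10 + W) = 2*u/(10 + W))
U(-8, -4)*93 + (X - 5*n(1, -1)) = (2*(-4)/(10 - 8))*93 + (1 - 5*4) = (2*(-4)/2)*93 + (1 - 20) = (2*(-4)*(1/2))*93 - 19 = -4*93 - 19 = -372 - 19 = -391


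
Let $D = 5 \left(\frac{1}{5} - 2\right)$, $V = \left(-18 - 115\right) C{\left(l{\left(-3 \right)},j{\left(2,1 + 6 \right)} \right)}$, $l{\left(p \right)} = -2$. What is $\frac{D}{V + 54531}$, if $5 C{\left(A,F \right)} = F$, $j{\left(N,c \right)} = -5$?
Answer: $- \frac{9}{54664} \approx -0.00016464$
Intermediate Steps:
$C{\left(A,F \right)} = \frac{F}{5}$
$V = 133$ ($V = \left(-18 - 115\right) \frac{1}{5} \left(-5\right) = \left(-133\right) \left(-1\right) = 133$)
$D = -9$ ($D = 5 \left(\frac{1}{5} - 2\right) = 5 \left(- \frac{9}{5}\right) = -9$)
$\frac{D}{V + 54531} = - \frac{9}{133 + 54531} = - \frac{9}{54664}$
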